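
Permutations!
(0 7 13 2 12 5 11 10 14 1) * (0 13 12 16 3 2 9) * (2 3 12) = (0 7 2 16 12 5 11 10 14 1 13 9) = [7, 13, 16, 3, 4, 11, 6, 2, 8, 0, 14, 10, 5, 9, 1, 15, 12]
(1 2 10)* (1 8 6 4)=(1 2 10 8 6 4)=[0, 2, 10, 3, 1, 5, 4, 7, 6, 9, 8]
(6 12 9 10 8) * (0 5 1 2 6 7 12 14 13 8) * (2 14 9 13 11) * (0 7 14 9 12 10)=(0 5 1 9)(2 6 12 13 8 14 11)(7 10)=[5, 9, 6, 3, 4, 1, 12, 10, 14, 0, 7, 2, 13, 8, 11]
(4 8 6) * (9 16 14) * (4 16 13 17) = (4 8 6 16 14 9 13 17) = [0, 1, 2, 3, 8, 5, 16, 7, 6, 13, 10, 11, 12, 17, 9, 15, 14, 4]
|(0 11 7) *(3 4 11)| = |(0 3 4 11 7)| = 5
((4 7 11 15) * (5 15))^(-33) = (4 11 15 7 5)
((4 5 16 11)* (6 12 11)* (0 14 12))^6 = ((0 14 12 11 4 5 16 6))^6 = (0 16 4 12)(5 11 14 6)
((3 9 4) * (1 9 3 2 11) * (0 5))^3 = (0 5)(1 2 9 11 4)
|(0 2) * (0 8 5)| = 4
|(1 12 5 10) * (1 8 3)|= |(1 12 5 10 8 3)|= 6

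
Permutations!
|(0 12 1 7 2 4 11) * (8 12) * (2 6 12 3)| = |(0 8 3 2 4 11)(1 7 6 12)| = 12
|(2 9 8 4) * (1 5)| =4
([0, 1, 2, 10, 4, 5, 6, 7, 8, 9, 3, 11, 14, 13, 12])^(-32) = [0, 1, 2, 3, 4, 5, 6, 7, 8, 9, 10, 11, 12, 13, 14]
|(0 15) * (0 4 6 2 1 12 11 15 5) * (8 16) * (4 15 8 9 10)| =|(0 5)(1 12 11 8 16 9 10 4 6 2)| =10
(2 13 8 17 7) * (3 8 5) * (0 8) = (0 8 17 7 2 13 5 3) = [8, 1, 13, 0, 4, 3, 6, 2, 17, 9, 10, 11, 12, 5, 14, 15, 16, 7]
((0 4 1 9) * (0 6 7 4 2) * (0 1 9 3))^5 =(0 2 1 3)(4 9 6 7)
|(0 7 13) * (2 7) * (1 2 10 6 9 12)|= 9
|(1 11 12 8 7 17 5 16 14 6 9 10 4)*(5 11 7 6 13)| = 20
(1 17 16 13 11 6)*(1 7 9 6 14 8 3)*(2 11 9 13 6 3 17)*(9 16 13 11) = (1 2 9 3)(6 7 11 14 8 17 13 16) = [0, 2, 9, 1, 4, 5, 7, 11, 17, 3, 10, 14, 12, 16, 8, 15, 6, 13]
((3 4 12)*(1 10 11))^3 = (12)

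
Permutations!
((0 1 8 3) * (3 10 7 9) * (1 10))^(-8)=((0 10 7 9 3)(1 8))^(-8)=(0 7 3 10 9)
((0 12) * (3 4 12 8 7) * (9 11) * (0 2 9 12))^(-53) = ((0 8 7 3 4)(2 9 11 12))^(-53) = (0 7 4 8 3)(2 12 11 9)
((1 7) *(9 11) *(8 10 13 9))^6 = (8 10 13 9 11)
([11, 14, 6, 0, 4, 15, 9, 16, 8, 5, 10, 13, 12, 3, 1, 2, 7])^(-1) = (0 3 13 11)(1 14)(2 15 5 9 6)(7 16)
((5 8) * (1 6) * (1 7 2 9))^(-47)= (1 2 6 9 7)(5 8)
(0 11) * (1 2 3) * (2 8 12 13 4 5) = (0 11)(1 8 12 13 4 5 2 3) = [11, 8, 3, 1, 5, 2, 6, 7, 12, 9, 10, 0, 13, 4]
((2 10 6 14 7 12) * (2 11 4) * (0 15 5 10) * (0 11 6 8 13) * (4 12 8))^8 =((0 15 5 10 4 2 11 12 6 14 7 8 13))^8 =(0 6 10 8 11 15 14 4 13 12 5 7 2)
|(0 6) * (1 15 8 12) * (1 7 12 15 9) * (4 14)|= |(0 6)(1 9)(4 14)(7 12)(8 15)|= 2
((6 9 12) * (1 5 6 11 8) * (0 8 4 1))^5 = (0 8)(1 11 9 5 4 12 6)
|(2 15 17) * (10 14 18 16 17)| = 7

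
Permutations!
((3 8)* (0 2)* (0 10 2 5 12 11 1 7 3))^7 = (0 8 3 7 1 11 12 5)(2 10)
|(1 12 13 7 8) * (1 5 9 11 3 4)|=|(1 12 13 7 8 5 9 11 3 4)|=10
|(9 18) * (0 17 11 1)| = |(0 17 11 1)(9 18)| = 4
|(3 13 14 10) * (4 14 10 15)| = 3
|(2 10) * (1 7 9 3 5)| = |(1 7 9 3 5)(2 10)| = 10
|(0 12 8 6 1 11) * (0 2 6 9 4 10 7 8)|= |(0 12)(1 11 2 6)(4 10 7 8 9)|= 20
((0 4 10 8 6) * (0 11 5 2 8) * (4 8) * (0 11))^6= (2 4 10 11 5)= ((0 8 6)(2 4 10 11 5))^6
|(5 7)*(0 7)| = |(0 7 5)| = 3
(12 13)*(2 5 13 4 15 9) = (2 5 13 12 4 15 9) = [0, 1, 5, 3, 15, 13, 6, 7, 8, 2, 10, 11, 4, 12, 14, 9]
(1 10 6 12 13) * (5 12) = (1 10 6 5 12 13) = [0, 10, 2, 3, 4, 12, 5, 7, 8, 9, 6, 11, 13, 1]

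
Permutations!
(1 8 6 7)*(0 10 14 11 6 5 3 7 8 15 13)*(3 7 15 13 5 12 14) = (0 10 3 15 5 7 1 13)(6 8 12 14 11) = [10, 13, 2, 15, 4, 7, 8, 1, 12, 9, 3, 6, 14, 0, 11, 5]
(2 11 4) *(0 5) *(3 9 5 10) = (0 10 3 9 5)(2 11 4) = [10, 1, 11, 9, 2, 0, 6, 7, 8, 5, 3, 4]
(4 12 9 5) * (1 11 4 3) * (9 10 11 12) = (1 12 10 11 4 9 5 3) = [0, 12, 2, 1, 9, 3, 6, 7, 8, 5, 11, 4, 10]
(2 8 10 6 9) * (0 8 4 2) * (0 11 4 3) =(0 8 10 6 9 11 4 2 3) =[8, 1, 3, 0, 2, 5, 9, 7, 10, 11, 6, 4]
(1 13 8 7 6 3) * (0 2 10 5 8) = [2, 13, 10, 1, 4, 8, 3, 6, 7, 9, 5, 11, 12, 0] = (0 2 10 5 8 7 6 3 1 13)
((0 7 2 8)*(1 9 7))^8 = (0 9 2)(1 7 8)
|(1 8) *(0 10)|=2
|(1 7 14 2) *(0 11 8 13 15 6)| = 12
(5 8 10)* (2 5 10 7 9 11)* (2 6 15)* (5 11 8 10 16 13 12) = (2 11 6 15)(5 10 16 13 12)(7 9 8) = [0, 1, 11, 3, 4, 10, 15, 9, 7, 8, 16, 6, 5, 12, 14, 2, 13]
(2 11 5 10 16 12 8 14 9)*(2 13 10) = (2 11 5)(8 14 9 13 10 16 12) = [0, 1, 11, 3, 4, 2, 6, 7, 14, 13, 16, 5, 8, 10, 9, 15, 12]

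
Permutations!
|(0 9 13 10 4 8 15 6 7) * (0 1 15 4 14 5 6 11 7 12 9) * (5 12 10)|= 28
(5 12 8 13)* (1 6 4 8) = (1 6 4 8 13 5 12) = [0, 6, 2, 3, 8, 12, 4, 7, 13, 9, 10, 11, 1, 5]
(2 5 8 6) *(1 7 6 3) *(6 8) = (1 7 8 3)(2 5 6) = [0, 7, 5, 1, 4, 6, 2, 8, 3]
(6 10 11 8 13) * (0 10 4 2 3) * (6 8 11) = (0 10 6 4 2 3)(8 13) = [10, 1, 3, 0, 2, 5, 4, 7, 13, 9, 6, 11, 12, 8]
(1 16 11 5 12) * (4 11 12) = (1 16 12)(4 11 5) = [0, 16, 2, 3, 11, 4, 6, 7, 8, 9, 10, 5, 1, 13, 14, 15, 12]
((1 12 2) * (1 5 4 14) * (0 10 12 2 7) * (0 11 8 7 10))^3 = ((1 2 5 4 14)(7 11 8)(10 12))^3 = (1 4 2 14 5)(10 12)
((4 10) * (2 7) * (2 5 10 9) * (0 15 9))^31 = (0 4 10 5 7 2 9 15)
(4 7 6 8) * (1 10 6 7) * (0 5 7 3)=(0 5 7 3)(1 10 6 8 4)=[5, 10, 2, 0, 1, 7, 8, 3, 4, 9, 6]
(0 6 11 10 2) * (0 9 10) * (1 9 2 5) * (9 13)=(0 6 11)(1 13 9 10 5)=[6, 13, 2, 3, 4, 1, 11, 7, 8, 10, 5, 0, 12, 9]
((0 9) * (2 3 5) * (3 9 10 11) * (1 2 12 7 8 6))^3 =((0 10 11 3 5 12 7 8 6 1 2 9))^3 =(0 3 7 1)(2 10 5 8)(6 9 11 12)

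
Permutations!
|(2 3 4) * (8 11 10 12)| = 12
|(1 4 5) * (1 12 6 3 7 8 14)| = 9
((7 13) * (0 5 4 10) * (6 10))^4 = ((0 5 4 6 10)(7 13))^4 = (13)(0 10 6 4 5)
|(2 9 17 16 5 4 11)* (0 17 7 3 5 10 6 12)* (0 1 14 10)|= 105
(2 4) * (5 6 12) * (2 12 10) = (2 4 12 5 6 10) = [0, 1, 4, 3, 12, 6, 10, 7, 8, 9, 2, 11, 5]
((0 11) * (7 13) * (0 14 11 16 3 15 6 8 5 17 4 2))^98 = ((0 16 3 15 6 8 5 17 4 2)(7 13)(11 14))^98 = (0 4 5 6 3)(2 17 8 15 16)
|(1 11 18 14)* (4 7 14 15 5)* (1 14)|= 7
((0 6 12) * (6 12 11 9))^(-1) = ((0 12)(6 11 9))^(-1) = (0 12)(6 9 11)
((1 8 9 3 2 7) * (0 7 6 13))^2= (0 1 9 2 13 7 8 3 6)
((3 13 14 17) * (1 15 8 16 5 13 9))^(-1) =((1 15 8 16 5 13 14 17 3 9))^(-1) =(1 9 3 17 14 13 5 16 8 15)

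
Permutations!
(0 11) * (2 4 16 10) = [11, 1, 4, 3, 16, 5, 6, 7, 8, 9, 2, 0, 12, 13, 14, 15, 10] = (0 11)(2 4 16 10)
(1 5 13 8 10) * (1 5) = [0, 1, 2, 3, 4, 13, 6, 7, 10, 9, 5, 11, 12, 8] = (5 13 8 10)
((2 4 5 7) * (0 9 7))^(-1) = ((0 9 7 2 4 5))^(-1) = (0 5 4 2 7 9)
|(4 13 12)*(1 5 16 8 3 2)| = |(1 5 16 8 3 2)(4 13 12)| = 6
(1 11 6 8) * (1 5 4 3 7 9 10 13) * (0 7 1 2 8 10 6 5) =(0 7 9 6 10 13 2 8)(1 11 5 4 3) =[7, 11, 8, 1, 3, 4, 10, 9, 0, 6, 13, 5, 12, 2]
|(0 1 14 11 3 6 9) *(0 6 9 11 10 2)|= 20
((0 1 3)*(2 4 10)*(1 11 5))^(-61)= (0 3 1 5 11)(2 10 4)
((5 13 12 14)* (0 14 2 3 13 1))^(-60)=(14)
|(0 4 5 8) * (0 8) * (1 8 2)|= 3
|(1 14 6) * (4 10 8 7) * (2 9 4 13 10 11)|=|(1 14 6)(2 9 4 11)(7 13 10 8)|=12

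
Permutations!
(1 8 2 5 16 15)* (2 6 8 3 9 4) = (1 3 9 4 2 5 16 15)(6 8) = [0, 3, 5, 9, 2, 16, 8, 7, 6, 4, 10, 11, 12, 13, 14, 1, 15]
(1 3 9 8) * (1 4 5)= (1 3 9 8 4 5)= [0, 3, 2, 9, 5, 1, 6, 7, 4, 8]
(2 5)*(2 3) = (2 5 3) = [0, 1, 5, 2, 4, 3]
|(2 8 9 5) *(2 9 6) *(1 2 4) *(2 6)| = |(1 6 4)(2 8)(5 9)| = 6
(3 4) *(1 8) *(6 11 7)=(1 8)(3 4)(6 11 7)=[0, 8, 2, 4, 3, 5, 11, 6, 1, 9, 10, 7]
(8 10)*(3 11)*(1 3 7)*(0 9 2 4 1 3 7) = (0 9 2 4 1 7 3 11)(8 10) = [9, 7, 4, 11, 1, 5, 6, 3, 10, 2, 8, 0]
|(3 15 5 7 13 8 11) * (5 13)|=|(3 15 13 8 11)(5 7)|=10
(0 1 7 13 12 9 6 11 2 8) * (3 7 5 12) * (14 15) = (0 1 5 12 9 6 11 2 8)(3 7 13)(14 15) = [1, 5, 8, 7, 4, 12, 11, 13, 0, 6, 10, 2, 9, 3, 15, 14]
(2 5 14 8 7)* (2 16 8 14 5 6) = (2 6)(7 16 8) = [0, 1, 6, 3, 4, 5, 2, 16, 7, 9, 10, 11, 12, 13, 14, 15, 8]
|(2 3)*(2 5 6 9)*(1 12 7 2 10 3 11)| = 5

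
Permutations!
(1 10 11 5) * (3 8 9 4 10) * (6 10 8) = (1 3 6 10 11 5)(4 8 9) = [0, 3, 2, 6, 8, 1, 10, 7, 9, 4, 11, 5]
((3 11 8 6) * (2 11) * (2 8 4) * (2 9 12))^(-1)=(2 12 9 4 11)(3 6 8)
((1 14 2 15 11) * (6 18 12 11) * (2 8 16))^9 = ((1 14 8 16 2 15 6 18 12 11))^9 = (1 11 12 18 6 15 2 16 8 14)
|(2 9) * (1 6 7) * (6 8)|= |(1 8 6 7)(2 9)|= 4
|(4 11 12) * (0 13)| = 6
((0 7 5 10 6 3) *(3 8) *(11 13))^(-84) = (13)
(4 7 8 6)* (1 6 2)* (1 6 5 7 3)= (1 5 7 8 2 6 4 3)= [0, 5, 6, 1, 3, 7, 4, 8, 2]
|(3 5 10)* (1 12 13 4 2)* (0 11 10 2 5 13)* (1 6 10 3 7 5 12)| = 30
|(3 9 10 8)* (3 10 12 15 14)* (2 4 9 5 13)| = |(2 4 9 12 15 14 3 5 13)(8 10)| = 18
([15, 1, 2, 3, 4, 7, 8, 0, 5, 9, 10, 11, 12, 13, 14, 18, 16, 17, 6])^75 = (0 5 6 15 7 8 18)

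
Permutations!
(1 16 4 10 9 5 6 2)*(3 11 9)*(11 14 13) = [0, 16, 1, 14, 10, 6, 2, 7, 8, 5, 3, 9, 12, 11, 13, 15, 4] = (1 16 4 10 3 14 13 11 9 5 6 2)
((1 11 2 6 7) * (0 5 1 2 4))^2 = (0 1 4 5 11)(2 7 6)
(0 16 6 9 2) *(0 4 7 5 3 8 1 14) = (0 16 6 9 2 4 7 5 3 8 1 14) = [16, 14, 4, 8, 7, 3, 9, 5, 1, 2, 10, 11, 12, 13, 0, 15, 6]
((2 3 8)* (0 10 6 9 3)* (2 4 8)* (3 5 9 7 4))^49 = (0 10 6 7 4 8 3 2)(5 9)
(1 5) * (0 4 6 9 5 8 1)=(0 4 6 9 5)(1 8)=[4, 8, 2, 3, 6, 0, 9, 7, 1, 5]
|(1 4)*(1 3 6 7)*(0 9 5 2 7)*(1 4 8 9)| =10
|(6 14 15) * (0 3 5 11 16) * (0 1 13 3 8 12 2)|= 12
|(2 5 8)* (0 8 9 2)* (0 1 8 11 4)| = |(0 11 4)(1 8)(2 5 9)| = 6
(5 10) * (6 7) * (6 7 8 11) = (5 10)(6 8 11) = [0, 1, 2, 3, 4, 10, 8, 7, 11, 9, 5, 6]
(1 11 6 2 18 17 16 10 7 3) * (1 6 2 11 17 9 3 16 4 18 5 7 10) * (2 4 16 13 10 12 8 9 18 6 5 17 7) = (18)(1 7 13 10 12 8 9 3 5 2 17 16)(4 6 11) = [0, 7, 17, 5, 6, 2, 11, 13, 9, 3, 12, 4, 8, 10, 14, 15, 1, 16, 18]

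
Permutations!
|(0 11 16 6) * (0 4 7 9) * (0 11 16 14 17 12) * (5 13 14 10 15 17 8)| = |(0 16 6 4 7 9 11 10 15 17 12)(5 13 14 8)| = 44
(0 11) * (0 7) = [11, 1, 2, 3, 4, 5, 6, 0, 8, 9, 10, 7] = (0 11 7)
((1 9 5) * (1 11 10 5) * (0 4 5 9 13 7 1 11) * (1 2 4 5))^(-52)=((0 5)(1 13 7 2 4)(9 11 10))^(-52)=(1 2 13 4 7)(9 10 11)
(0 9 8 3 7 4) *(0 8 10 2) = (0 9 10 2)(3 7 4 8) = [9, 1, 0, 7, 8, 5, 6, 4, 3, 10, 2]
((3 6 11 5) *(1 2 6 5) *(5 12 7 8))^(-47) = ((1 2 6 11)(3 12 7 8 5))^(-47) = (1 2 6 11)(3 8 12 5 7)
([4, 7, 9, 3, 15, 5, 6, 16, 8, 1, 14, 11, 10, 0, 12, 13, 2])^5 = (16)(0 4 15 13)(10 12 14)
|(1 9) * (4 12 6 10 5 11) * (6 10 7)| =10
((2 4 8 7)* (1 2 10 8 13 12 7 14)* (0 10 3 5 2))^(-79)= (0 10 8 14 1)(2 3 12 4 5 7 13)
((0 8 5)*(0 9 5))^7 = ((0 8)(5 9))^7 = (0 8)(5 9)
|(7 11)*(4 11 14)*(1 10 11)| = |(1 10 11 7 14 4)| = 6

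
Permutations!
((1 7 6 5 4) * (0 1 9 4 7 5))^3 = (0 7 1 6 5)(4 9)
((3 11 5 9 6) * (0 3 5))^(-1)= ((0 3 11)(5 9 6))^(-1)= (0 11 3)(5 6 9)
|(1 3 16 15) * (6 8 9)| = 12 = |(1 3 16 15)(6 8 9)|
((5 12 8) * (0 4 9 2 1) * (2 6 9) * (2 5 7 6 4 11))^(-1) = (0 1 2 11)(4 9 6 7 8 12 5)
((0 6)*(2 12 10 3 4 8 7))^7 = (12)(0 6)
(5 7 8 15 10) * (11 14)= [0, 1, 2, 3, 4, 7, 6, 8, 15, 9, 5, 14, 12, 13, 11, 10]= (5 7 8 15 10)(11 14)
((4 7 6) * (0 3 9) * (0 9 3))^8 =((9)(4 7 6))^8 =(9)(4 6 7)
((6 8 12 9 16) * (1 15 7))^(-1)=(1 7 15)(6 16 9 12 8)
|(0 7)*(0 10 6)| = 4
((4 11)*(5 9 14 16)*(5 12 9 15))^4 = (16)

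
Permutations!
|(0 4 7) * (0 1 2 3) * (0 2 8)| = 10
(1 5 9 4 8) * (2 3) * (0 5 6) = (0 5 9 4 8 1 6)(2 3) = [5, 6, 3, 2, 8, 9, 0, 7, 1, 4]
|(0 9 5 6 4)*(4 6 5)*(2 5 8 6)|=12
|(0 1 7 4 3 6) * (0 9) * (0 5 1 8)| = 14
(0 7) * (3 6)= (0 7)(3 6)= [7, 1, 2, 6, 4, 5, 3, 0]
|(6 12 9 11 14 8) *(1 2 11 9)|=7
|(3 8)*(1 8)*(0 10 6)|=3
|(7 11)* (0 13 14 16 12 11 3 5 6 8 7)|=30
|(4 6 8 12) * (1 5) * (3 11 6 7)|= 14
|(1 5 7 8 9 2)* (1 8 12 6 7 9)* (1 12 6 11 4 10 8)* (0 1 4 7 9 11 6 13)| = 42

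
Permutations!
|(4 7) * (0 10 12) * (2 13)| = 6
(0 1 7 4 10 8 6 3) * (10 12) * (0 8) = (0 1 7 4 12 10)(3 8 6) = [1, 7, 2, 8, 12, 5, 3, 4, 6, 9, 0, 11, 10]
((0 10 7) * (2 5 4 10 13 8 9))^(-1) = (0 7 10 4 5 2 9 8 13) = ((0 13 8 9 2 5 4 10 7))^(-1)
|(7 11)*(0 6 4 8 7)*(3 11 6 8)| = 7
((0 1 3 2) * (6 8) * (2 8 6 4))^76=(0 4 3)(1 2 8)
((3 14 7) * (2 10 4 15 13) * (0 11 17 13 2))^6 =(0 17)(2 4)(10 15)(11 13)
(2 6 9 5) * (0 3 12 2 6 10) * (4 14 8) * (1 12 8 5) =(0 3 8 4 14 5 6 9 1 12 2 10) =[3, 12, 10, 8, 14, 6, 9, 7, 4, 1, 0, 11, 2, 13, 5]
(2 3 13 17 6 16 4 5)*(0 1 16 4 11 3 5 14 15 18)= (0 1 16 11 3 13 17 6 4 14 15 18)(2 5)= [1, 16, 5, 13, 14, 2, 4, 7, 8, 9, 10, 3, 12, 17, 15, 18, 11, 6, 0]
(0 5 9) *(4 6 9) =(0 5 4 6 9) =[5, 1, 2, 3, 6, 4, 9, 7, 8, 0]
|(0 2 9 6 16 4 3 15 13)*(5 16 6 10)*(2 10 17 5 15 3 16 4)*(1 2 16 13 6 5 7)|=35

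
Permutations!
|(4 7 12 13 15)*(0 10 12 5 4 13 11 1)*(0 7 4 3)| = |(0 10 12 11 1 7 5 3)(13 15)| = 8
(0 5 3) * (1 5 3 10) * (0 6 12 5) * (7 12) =(0 3 6 7 12 5 10 1) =[3, 0, 2, 6, 4, 10, 7, 12, 8, 9, 1, 11, 5]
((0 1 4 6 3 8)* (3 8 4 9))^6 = (0 8 6 4 3 9 1)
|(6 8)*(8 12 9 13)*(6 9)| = |(6 12)(8 9 13)| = 6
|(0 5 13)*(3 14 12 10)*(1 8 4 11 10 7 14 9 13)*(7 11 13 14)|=6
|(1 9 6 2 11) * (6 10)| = 6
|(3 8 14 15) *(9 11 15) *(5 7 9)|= |(3 8 14 5 7 9 11 15)|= 8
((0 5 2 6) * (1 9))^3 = (0 6 2 5)(1 9)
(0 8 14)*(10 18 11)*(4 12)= (0 8 14)(4 12)(10 18 11)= [8, 1, 2, 3, 12, 5, 6, 7, 14, 9, 18, 10, 4, 13, 0, 15, 16, 17, 11]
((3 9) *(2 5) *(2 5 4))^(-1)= (2 4)(3 9)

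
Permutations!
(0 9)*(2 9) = (0 2 9) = [2, 1, 9, 3, 4, 5, 6, 7, 8, 0]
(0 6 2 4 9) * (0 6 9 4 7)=(0 9 6 2 7)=[9, 1, 7, 3, 4, 5, 2, 0, 8, 6]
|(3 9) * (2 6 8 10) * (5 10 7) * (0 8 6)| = |(0 8 7 5 10 2)(3 9)| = 6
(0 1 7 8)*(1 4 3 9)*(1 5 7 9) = (0 4 3 1 9 5 7 8) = [4, 9, 2, 1, 3, 7, 6, 8, 0, 5]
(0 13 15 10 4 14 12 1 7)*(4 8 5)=(0 13 15 10 8 5 4 14 12 1 7)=[13, 7, 2, 3, 14, 4, 6, 0, 5, 9, 8, 11, 1, 15, 12, 10]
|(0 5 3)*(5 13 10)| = 5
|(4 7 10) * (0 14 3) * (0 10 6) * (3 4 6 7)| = |(0 14 4 3 10 6)| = 6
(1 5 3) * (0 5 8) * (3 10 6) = (0 5 10 6 3 1 8) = [5, 8, 2, 1, 4, 10, 3, 7, 0, 9, 6]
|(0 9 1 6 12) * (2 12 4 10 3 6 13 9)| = 12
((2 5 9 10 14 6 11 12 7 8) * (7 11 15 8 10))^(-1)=((2 5 9 7 10 14 6 15 8)(11 12))^(-1)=(2 8 15 6 14 10 7 9 5)(11 12)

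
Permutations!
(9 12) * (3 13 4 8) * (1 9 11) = (1 9 12 11)(3 13 4 8) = [0, 9, 2, 13, 8, 5, 6, 7, 3, 12, 10, 1, 11, 4]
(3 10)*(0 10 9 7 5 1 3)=(0 10)(1 3 9 7 5)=[10, 3, 2, 9, 4, 1, 6, 5, 8, 7, 0]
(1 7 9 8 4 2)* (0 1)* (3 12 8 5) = (0 1 7 9 5 3 12 8 4 2) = [1, 7, 0, 12, 2, 3, 6, 9, 4, 5, 10, 11, 8]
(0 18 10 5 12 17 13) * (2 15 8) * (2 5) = (0 18 10 2 15 8 5 12 17 13) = [18, 1, 15, 3, 4, 12, 6, 7, 5, 9, 2, 11, 17, 0, 14, 8, 16, 13, 10]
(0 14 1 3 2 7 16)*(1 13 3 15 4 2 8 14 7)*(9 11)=(0 7 16)(1 15 4 2)(3 8 14 13)(9 11)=[7, 15, 1, 8, 2, 5, 6, 16, 14, 11, 10, 9, 12, 3, 13, 4, 0]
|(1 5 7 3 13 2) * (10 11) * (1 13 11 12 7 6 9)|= |(1 5 6 9)(2 13)(3 11 10 12 7)|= 20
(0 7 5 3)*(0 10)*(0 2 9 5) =[7, 1, 9, 10, 4, 3, 6, 0, 8, 5, 2] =(0 7)(2 9 5 3 10)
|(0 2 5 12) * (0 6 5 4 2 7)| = 6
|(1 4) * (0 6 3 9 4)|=6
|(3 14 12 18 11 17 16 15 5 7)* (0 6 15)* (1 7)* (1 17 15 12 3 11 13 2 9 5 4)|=10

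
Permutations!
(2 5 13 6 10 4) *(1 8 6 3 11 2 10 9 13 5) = (1 8 6 9 13 3 11 2)(4 10) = [0, 8, 1, 11, 10, 5, 9, 7, 6, 13, 4, 2, 12, 3]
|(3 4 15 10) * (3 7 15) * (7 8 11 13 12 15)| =|(3 4)(8 11 13 12 15 10)| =6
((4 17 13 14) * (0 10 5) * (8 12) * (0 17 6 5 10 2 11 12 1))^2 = ((0 2 11 12 8 1)(4 6 5 17 13 14))^2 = (0 11 8)(1 2 12)(4 5 13)(6 17 14)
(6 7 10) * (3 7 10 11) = (3 7 11)(6 10) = [0, 1, 2, 7, 4, 5, 10, 11, 8, 9, 6, 3]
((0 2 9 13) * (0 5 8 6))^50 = ((0 2 9 13 5 8 6))^50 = (0 2 9 13 5 8 6)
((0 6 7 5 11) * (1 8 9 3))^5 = (11)(1 8 9 3)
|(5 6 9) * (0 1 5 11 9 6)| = 6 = |(0 1 5)(9 11)|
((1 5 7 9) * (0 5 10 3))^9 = (0 7 1 3 5 9 10) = ((0 5 7 9 1 10 3))^9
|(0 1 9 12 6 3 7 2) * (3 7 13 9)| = 9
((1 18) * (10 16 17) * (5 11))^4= ((1 18)(5 11)(10 16 17))^4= (18)(10 16 17)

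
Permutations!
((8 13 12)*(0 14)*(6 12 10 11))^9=((0 14)(6 12 8 13 10 11))^9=(0 14)(6 13)(8 11)(10 12)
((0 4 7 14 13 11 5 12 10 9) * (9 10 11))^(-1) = (0 9 13 14 7 4)(5 11 12)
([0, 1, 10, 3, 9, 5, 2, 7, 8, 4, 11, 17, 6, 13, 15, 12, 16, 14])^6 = (2 12 14 11)(6 15 17 10)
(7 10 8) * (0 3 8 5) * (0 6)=(0 3 8 7 10 5 6)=[3, 1, 2, 8, 4, 6, 0, 10, 7, 9, 5]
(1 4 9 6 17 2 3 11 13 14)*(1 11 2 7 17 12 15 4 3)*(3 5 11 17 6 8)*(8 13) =(1 5 11 8 3 2)(4 9 13 14 17 7 6 12 15) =[0, 5, 1, 2, 9, 11, 12, 6, 3, 13, 10, 8, 15, 14, 17, 4, 16, 7]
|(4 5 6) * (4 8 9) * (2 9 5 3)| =|(2 9 4 3)(5 6 8)| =12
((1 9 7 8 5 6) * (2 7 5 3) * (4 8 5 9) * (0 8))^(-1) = (9)(0 4 1 6 5 7 2 3 8) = ((9)(0 8 3 2 7 5 6 1 4))^(-1)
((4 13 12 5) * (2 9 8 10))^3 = ((2 9 8 10)(4 13 12 5))^3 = (2 10 8 9)(4 5 12 13)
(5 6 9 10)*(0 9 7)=(0 9 10 5 6 7)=[9, 1, 2, 3, 4, 6, 7, 0, 8, 10, 5]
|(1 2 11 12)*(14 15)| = 4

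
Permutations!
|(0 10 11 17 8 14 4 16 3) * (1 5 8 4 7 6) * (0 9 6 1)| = |(0 10 11 17 4 16 3 9 6)(1 5 8 14 7)| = 45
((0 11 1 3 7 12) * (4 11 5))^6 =((0 5 4 11 1 3 7 12))^6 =(0 7 1 4)(3 11 5 12)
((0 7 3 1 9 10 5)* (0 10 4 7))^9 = ((1 9 4 7 3)(5 10))^9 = (1 3 7 4 9)(5 10)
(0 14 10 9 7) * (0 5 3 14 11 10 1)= [11, 0, 2, 14, 4, 3, 6, 5, 8, 7, 9, 10, 12, 13, 1]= (0 11 10 9 7 5 3 14 1)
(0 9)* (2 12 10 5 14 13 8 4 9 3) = (0 3 2 12 10 5 14 13 8 4 9) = [3, 1, 12, 2, 9, 14, 6, 7, 4, 0, 5, 11, 10, 8, 13]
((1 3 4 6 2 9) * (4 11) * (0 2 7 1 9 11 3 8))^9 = ((0 2 11 4 6 7 1 8))^9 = (0 2 11 4 6 7 1 8)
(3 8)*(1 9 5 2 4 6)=(1 9 5 2 4 6)(3 8)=[0, 9, 4, 8, 6, 2, 1, 7, 3, 5]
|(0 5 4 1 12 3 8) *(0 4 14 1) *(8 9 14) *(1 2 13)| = |(0 5 8 4)(1 12 3 9 14 2 13)| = 28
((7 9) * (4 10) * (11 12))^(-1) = ((4 10)(7 9)(11 12))^(-1) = (4 10)(7 9)(11 12)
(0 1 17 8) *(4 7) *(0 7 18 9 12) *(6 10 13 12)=[1, 17, 2, 3, 18, 5, 10, 4, 7, 6, 13, 11, 0, 12, 14, 15, 16, 8, 9]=(0 1 17 8 7 4 18 9 6 10 13 12)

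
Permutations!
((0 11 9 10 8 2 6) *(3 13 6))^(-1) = (0 6 13 3 2 8 10 9 11)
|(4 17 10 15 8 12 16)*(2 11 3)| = 21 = |(2 11 3)(4 17 10 15 8 12 16)|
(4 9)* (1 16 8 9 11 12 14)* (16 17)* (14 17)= (1 14)(4 11 12 17 16 8 9)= [0, 14, 2, 3, 11, 5, 6, 7, 9, 4, 10, 12, 17, 13, 1, 15, 8, 16]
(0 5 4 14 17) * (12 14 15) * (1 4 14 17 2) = (0 5 14 2 1 4 15 12 17) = [5, 4, 1, 3, 15, 14, 6, 7, 8, 9, 10, 11, 17, 13, 2, 12, 16, 0]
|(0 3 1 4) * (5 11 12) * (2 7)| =12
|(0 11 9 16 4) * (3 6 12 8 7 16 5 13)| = |(0 11 9 5 13 3 6 12 8 7 16 4)| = 12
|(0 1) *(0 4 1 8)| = 2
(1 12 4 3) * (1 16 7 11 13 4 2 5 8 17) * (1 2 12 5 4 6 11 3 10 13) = (1 5 8 17 2 4 10 13 6 11)(3 16 7) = [0, 5, 4, 16, 10, 8, 11, 3, 17, 9, 13, 1, 12, 6, 14, 15, 7, 2]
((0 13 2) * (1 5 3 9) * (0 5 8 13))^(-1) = ((1 8 13 2 5 3 9))^(-1) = (1 9 3 5 2 13 8)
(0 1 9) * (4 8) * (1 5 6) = (0 5 6 1 9)(4 8) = [5, 9, 2, 3, 8, 6, 1, 7, 4, 0]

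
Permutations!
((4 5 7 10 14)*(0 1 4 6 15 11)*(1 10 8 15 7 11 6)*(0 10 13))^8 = (15)(1 5 10)(4 11 14)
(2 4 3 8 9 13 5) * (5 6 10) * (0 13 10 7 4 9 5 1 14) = (0 13 6 7 4 3 8 5 2 9 10 1 14) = [13, 14, 9, 8, 3, 2, 7, 4, 5, 10, 1, 11, 12, 6, 0]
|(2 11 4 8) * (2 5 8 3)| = 4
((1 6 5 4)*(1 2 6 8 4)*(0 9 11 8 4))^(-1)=(0 8 11 9)(1 5 6 2 4)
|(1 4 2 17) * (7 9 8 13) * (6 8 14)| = 12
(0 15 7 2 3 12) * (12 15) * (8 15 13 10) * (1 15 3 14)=(0 12)(1 15 7 2 14)(3 13 10 8)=[12, 15, 14, 13, 4, 5, 6, 2, 3, 9, 8, 11, 0, 10, 1, 7]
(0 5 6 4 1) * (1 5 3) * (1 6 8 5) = [3, 0, 2, 6, 1, 8, 4, 7, 5] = (0 3 6 4 1)(5 8)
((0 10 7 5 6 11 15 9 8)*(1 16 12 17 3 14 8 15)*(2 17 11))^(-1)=(0 8 14 3 17 2 6 5 7 10)(1 11 12 16)(9 15)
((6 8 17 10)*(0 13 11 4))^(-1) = (0 4 11 13)(6 10 17 8)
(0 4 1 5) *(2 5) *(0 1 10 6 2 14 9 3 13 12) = (0 4 10 6 2 5 1 14 9 3 13 12) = [4, 14, 5, 13, 10, 1, 2, 7, 8, 3, 6, 11, 0, 12, 9]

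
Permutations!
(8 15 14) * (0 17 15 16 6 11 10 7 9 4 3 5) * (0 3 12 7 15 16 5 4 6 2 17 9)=(0 9 6 11 10 15 14 8 5 3 4 12 7)(2 17 16)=[9, 1, 17, 4, 12, 3, 11, 0, 5, 6, 15, 10, 7, 13, 8, 14, 2, 16]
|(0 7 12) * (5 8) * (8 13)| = 3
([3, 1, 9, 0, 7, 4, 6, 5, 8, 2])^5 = (0 3)(2 9)(4 5 7)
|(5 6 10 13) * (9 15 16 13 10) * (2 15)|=|(2 15 16 13 5 6 9)|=7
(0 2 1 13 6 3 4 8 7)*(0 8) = (0 2 1 13 6 3 4)(7 8) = [2, 13, 1, 4, 0, 5, 3, 8, 7, 9, 10, 11, 12, 6]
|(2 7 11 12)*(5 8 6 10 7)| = 8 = |(2 5 8 6 10 7 11 12)|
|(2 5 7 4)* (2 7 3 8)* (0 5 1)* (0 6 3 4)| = 20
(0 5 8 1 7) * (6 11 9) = (0 5 8 1 7)(6 11 9) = [5, 7, 2, 3, 4, 8, 11, 0, 1, 6, 10, 9]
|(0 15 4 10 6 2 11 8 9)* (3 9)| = |(0 15 4 10 6 2 11 8 3 9)| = 10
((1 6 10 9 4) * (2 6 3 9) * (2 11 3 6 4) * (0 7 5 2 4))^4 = (1 3 6 9 10 4 11)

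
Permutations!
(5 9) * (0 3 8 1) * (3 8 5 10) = (0 8 1)(3 5 9 10) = [8, 0, 2, 5, 4, 9, 6, 7, 1, 10, 3]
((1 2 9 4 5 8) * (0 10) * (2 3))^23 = (0 10)(1 2 4 8 3 9 5) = ((0 10)(1 3 2 9 4 5 8))^23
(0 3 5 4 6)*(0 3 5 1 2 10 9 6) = [5, 2, 10, 1, 0, 4, 3, 7, 8, 6, 9] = (0 5 4)(1 2 10 9 6 3)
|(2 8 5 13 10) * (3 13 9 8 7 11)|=6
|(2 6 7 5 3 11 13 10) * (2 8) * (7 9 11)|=21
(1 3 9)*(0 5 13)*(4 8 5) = (0 4 8 5 13)(1 3 9) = [4, 3, 2, 9, 8, 13, 6, 7, 5, 1, 10, 11, 12, 0]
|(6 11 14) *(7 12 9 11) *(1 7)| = 7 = |(1 7 12 9 11 14 6)|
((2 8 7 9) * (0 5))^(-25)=(0 5)(2 9 7 8)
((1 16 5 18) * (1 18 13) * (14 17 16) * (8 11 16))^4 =((18)(1 14 17 8 11 16 5 13))^4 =(18)(1 11)(5 17)(8 13)(14 16)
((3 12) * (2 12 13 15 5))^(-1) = (2 5 15 13 3 12)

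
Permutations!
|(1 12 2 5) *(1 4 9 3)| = |(1 12 2 5 4 9 3)| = 7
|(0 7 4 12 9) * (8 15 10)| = 15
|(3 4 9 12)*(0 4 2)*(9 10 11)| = 8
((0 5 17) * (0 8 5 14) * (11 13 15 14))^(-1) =((0 11 13 15 14)(5 17 8))^(-1) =(0 14 15 13 11)(5 8 17)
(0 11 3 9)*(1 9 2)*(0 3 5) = (0 11 5)(1 9 3 2) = [11, 9, 1, 2, 4, 0, 6, 7, 8, 3, 10, 5]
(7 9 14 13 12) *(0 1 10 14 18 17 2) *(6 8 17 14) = [1, 10, 0, 3, 4, 5, 8, 9, 17, 18, 6, 11, 7, 12, 13, 15, 16, 2, 14] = (0 1 10 6 8 17 2)(7 9 18 14 13 12)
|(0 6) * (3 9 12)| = |(0 6)(3 9 12)| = 6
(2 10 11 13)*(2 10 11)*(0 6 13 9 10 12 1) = [6, 0, 11, 3, 4, 5, 13, 7, 8, 10, 2, 9, 1, 12] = (0 6 13 12 1)(2 11 9 10)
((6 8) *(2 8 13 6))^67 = ((2 8)(6 13))^67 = (2 8)(6 13)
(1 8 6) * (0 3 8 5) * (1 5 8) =(0 3 1 8 6 5) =[3, 8, 2, 1, 4, 0, 5, 7, 6]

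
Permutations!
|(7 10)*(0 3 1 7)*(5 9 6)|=15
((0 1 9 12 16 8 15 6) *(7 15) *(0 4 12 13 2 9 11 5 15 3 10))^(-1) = (0 10 3 7 8 16 12 4 6 15 5 11 1)(2 13 9)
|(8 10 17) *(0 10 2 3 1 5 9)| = 9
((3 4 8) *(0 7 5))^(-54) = (8)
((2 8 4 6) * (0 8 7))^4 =((0 8 4 6 2 7))^4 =(0 2 4)(6 8 7)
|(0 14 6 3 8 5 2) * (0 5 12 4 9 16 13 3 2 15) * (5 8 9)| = |(0 14 6 2 8 12 4 5 15)(3 9 16 13)| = 36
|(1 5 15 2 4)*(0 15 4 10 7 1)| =|(0 15 2 10 7 1 5 4)| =8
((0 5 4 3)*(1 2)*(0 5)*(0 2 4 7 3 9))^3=(0 4 2 9 1)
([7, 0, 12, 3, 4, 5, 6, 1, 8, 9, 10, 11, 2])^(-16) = [1, 7, 2, 3, 4, 5, 6, 0, 8, 9, 10, 11, 12]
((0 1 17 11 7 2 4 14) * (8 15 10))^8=(17)(8 10 15)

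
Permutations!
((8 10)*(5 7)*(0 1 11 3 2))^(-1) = ((0 1 11 3 2)(5 7)(8 10))^(-1) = (0 2 3 11 1)(5 7)(8 10)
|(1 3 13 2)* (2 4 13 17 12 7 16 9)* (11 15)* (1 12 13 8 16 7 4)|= |(1 3 17 13)(2 12 4 8 16 9)(11 15)|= 12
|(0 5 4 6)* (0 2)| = |(0 5 4 6 2)| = 5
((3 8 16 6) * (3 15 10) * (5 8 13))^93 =((3 13 5 8 16 6 15 10))^93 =(3 6 5 10 16 13 15 8)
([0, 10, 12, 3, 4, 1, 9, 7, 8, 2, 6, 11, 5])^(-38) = [0, 2, 10, 3, 4, 9, 5, 7, 8, 1, 12, 11, 6]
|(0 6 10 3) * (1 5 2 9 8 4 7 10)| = 11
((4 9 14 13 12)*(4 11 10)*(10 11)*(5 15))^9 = ((4 9 14 13 12 10)(5 15))^9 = (4 13)(5 15)(9 12)(10 14)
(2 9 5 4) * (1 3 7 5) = (1 3 7 5 4 2 9) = [0, 3, 9, 7, 2, 4, 6, 5, 8, 1]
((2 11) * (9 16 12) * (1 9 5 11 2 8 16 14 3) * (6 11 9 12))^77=(1 3 14 9 5 12)(6 11 8 16)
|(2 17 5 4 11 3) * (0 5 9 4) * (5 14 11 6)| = 10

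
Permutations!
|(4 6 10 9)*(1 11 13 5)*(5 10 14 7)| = |(1 11 13 10 9 4 6 14 7 5)| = 10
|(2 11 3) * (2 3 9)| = 3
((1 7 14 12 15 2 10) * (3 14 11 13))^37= ((1 7 11 13 3 14 12 15 2 10))^37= (1 15 3 7 2 14 11 10 12 13)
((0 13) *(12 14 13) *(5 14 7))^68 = ((0 12 7 5 14 13))^68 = (0 7 14)(5 13 12)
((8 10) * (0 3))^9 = ((0 3)(8 10))^9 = (0 3)(8 10)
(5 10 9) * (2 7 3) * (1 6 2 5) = (1 6 2 7 3 5 10 9) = [0, 6, 7, 5, 4, 10, 2, 3, 8, 1, 9]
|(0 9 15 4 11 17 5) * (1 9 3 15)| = |(0 3 15 4 11 17 5)(1 9)| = 14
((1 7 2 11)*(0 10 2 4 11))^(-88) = ((0 10 2)(1 7 4 11))^(-88) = (11)(0 2 10)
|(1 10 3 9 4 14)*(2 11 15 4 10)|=|(1 2 11 15 4 14)(3 9 10)|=6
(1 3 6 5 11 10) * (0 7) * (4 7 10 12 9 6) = [10, 3, 2, 4, 7, 11, 5, 0, 8, 6, 1, 12, 9] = (0 10 1 3 4 7)(5 11 12 9 6)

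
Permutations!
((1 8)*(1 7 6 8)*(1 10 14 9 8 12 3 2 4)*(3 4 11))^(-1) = ((1 10 14 9 8 7 6 12 4)(2 11 3))^(-1) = (1 4 12 6 7 8 9 14 10)(2 3 11)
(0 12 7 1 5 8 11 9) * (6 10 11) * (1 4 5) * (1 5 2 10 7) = (0 12 1 5 8 6 7 4 2 10 11 9) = [12, 5, 10, 3, 2, 8, 7, 4, 6, 0, 11, 9, 1]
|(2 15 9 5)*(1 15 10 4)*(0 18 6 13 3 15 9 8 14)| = |(0 18 6 13 3 15 8 14)(1 9 5 2 10 4)| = 24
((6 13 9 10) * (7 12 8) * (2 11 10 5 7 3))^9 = (2 8 7 9 6 11 3 12 5 13 10)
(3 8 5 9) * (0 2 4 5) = (0 2 4 5 9 3 8) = [2, 1, 4, 8, 5, 9, 6, 7, 0, 3]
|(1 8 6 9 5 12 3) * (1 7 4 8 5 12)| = |(1 5)(3 7 4 8 6 9 12)| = 14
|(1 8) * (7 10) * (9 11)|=2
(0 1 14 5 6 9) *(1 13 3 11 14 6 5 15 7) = (0 13 3 11 14 15 7 1 6 9) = [13, 6, 2, 11, 4, 5, 9, 1, 8, 0, 10, 14, 12, 3, 15, 7]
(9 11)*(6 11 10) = (6 11 9 10) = [0, 1, 2, 3, 4, 5, 11, 7, 8, 10, 6, 9]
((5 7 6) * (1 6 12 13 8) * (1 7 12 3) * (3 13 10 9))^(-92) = (1 3 9 10 12 5 6)(7 13 8)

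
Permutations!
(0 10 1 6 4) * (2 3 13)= (0 10 1 6 4)(2 3 13)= [10, 6, 3, 13, 0, 5, 4, 7, 8, 9, 1, 11, 12, 2]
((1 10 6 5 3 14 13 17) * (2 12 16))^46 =((1 10 6 5 3 14 13 17)(2 12 16))^46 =(1 13 3 6)(2 12 16)(5 10 17 14)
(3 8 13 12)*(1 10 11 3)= (1 10 11 3 8 13 12)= [0, 10, 2, 8, 4, 5, 6, 7, 13, 9, 11, 3, 1, 12]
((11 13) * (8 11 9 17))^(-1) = ((8 11 13 9 17))^(-1) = (8 17 9 13 11)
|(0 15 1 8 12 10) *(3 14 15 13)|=|(0 13 3 14 15 1 8 12 10)|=9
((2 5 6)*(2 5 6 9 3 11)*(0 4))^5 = ((0 4)(2 6 5 9 3 11))^5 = (0 4)(2 11 3 9 5 6)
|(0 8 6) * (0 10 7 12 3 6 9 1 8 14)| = 30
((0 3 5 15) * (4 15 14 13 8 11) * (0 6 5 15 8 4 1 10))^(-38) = (0 1 8 13 5 15)(3 10 11 4 14 6)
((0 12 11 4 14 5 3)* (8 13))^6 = ((0 12 11 4 14 5 3)(8 13))^6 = (0 3 5 14 4 11 12)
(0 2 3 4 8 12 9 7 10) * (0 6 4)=[2, 1, 3, 0, 8, 5, 4, 10, 12, 7, 6, 11, 9]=(0 2 3)(4 8 12 9 7 10 6)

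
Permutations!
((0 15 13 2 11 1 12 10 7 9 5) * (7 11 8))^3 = ((0 15 13 2 8 7 9 5)(1 12 10 11))^3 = (0 2 9 15 8 5 13 7)(1 11 10 12)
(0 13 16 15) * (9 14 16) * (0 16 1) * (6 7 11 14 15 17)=(0 13 9 15 16 17 6 7 11 14 1)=[13, 0, 2, 3, 4, 5, 7, 11, 8, 15, 10, 14, 12, 9, 1, 16, 17, 6]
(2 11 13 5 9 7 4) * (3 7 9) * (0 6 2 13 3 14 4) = (0 6 2 11 3 7)(4 13 5 14) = [6, 1, 11, 7, 13, 14, 2, 0, 8, 9, 10, 3, 12, 5, 4]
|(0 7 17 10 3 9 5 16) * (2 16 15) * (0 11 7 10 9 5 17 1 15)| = 12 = |(0 10 3 5)(1 15 2 16 11 7)(9 17)|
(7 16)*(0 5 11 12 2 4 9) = (0 5 11 12 2 4 9)(7 16) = [5, 1, 4, 3, 9, 11, 6, 16, 8, 0, 10, 12, 2, 13, 14, 15, 7]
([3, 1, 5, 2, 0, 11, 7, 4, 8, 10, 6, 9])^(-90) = (11)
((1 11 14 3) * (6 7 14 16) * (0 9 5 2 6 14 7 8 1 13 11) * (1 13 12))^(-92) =(0 1 12 3 14 16 11 13 8 6 2 5 9)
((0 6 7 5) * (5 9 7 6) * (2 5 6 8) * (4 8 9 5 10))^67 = ((0 6 9 7 5)(2 10 4 8))^67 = (0 9 5 6 7)(2 8 4 10)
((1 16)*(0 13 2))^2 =((0 13 2)(1 16))^2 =(16)(0 2 13)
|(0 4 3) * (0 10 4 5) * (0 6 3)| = 6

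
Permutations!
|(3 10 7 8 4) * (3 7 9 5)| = 12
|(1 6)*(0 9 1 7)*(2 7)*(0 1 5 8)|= 4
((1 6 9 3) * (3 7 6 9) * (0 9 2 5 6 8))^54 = ((0 9 7 8)(1 2 5 6 3))^54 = (0 7)(1 3 6 5 2)(8 9)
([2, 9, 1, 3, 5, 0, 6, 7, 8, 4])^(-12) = (9)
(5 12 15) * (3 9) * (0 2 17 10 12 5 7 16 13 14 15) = (0 2 17 10 12)(3 9)(7 16 13 14 15) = [2, 1, 17, 9, 4, 5, 6, 16, 8, 3, 12, 11, 0, 14, 15, 7, 13, 10]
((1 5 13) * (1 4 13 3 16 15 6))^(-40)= ((1 5 3 16 15 6)(4 13))^(-40)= (1 3 15)(5 16 6)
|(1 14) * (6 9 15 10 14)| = 6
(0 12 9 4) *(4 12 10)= [10, 1, 2, 3, 0, 5, 6, 7, 8, 12, 4, 11, 9]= (0 10 4)(9 12)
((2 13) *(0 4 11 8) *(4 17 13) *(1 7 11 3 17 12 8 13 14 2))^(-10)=(17)(0 8 12)(1 11)(7 13)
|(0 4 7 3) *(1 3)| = |(0 4 7 1 3)| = 5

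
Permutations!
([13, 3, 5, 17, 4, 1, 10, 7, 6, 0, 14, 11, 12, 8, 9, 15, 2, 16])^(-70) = (1 17 2)(3 16 5)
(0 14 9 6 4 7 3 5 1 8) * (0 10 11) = (0 14 9 6 4 7 3 5 1 8 10 11) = [14, 8, 2, 5, 7, 1, 4, 3, 10, 6, 11, 0, 12, 13, 9]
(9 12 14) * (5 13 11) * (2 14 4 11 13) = (2 14 9 12 4 11 5) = [0, 1, 14, 3, 11, 2, 6, 7, 8, 12, 10, 5, 4, 13, 9]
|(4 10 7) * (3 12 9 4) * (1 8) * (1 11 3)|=|(1 8 11 3 12 9 4 10 7)|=9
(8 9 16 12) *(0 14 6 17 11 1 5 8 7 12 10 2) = (0 14 6 17 11 1 5 8 9 16 10 2)(7 12) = [14, 5, 0, 3, 4, 8, 17, 12, 9, 16, 2, 1, 7, 13, 6, 15, 10, 11]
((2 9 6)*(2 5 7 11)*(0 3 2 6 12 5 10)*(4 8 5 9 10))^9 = (0 3 2 10)(4 7)(5 6)(8 11)(9 12)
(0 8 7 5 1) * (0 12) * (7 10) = (0 8 10 7 5 1 12) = [8, 12, 2, 3, 4, 1, 6, 5, 10, 9, 7, 11, 0]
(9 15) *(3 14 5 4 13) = (3 14 5 4 13)(9 15) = [0, 1, 2, 14, 13, 4, 6, 7, 8, 15, 10, 11, 12, 3, 5, 9]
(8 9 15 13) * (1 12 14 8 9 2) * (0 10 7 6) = [10, 12, 1, 3, 4, 5, 0, 6, 2, 15, 7, 11, 14, 9, 8, 13] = (0 10 7 6)(1 12 14 8 2)(9 15 13)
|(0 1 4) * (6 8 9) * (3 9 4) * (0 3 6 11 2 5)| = 10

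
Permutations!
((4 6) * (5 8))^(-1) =(4 6)(5 8)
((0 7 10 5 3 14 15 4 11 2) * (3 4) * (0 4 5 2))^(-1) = ((0 7 10 2 4 11)(3 14 15))^(-1) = (0 11 4 2 10 7)(3 15 14)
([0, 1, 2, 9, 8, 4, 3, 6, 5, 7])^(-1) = [0, 1, 2, 6, 5, 8, 7, 9, 4, 3]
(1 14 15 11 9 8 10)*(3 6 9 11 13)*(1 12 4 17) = (1 14 15 13 3 6 9 8 10 12 4 17) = [0, 14, 2, 6, 17, 5, 9, 7, 10, 8, 12, 11, 4, 3, 15, 13, 16, 1]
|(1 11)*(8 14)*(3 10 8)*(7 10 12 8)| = 4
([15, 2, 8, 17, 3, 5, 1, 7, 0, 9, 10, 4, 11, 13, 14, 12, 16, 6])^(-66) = [0, 1, 2, 3, 4, 5, 6, 7, 8, 9, 10, 11, 12, 13, 14, 15, 16, 17]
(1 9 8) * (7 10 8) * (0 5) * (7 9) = (0 5)(1 7 10 8) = [5, 7, 2, 3, 4, 0, 6, 10, 1, 9, 8]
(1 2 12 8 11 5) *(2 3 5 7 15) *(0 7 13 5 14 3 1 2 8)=(0 7 15 8 11 13 5 2 12)(3 14)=[7, 1, 12, 14, 4, 2, 6, 15, 11, 9, 10, 13, 0, 5, 3, 8]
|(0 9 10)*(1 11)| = |(0 9 10)(1 11)| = 6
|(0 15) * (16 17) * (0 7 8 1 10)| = 6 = |(0 15 7 8 1 10)(16 17)|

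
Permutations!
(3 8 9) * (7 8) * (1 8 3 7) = (1 8 9 7 3) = [0, 8, 2, 1, 4, 5, 6, 3, 9, 7]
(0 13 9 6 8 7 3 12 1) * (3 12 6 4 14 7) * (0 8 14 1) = (0 13 9 4 1 8 3 6 14 7 12) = [13, 8, 2, 6, 1, 5, 14, 12, 3, 4, 10, 11, 0, 9, 7]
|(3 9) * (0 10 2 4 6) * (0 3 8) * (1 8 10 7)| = |(0 7 1 8)(2 4 6 3 9 10)| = 12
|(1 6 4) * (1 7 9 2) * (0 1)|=7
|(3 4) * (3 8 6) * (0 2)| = |(0 2)(3 4 8 6)| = 4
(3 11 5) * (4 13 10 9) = [0, 1, 2, 11, 13, 3, 6, 7, 8, 4, 9, 5, 12, 10] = (3 11 5)(4 13 10 9)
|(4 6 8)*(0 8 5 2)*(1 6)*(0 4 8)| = 5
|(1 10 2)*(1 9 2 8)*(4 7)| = 6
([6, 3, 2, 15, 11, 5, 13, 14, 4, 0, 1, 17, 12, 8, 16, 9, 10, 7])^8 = [14, 4, 2, 11, 3, 5, 16, 0, 1, 7, 8, 15, 12, 10, 6, 17, 13, 9]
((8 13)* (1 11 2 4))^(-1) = ((1 11 2 4)(8 13))^(-1) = (1 4 2 11)(8 13)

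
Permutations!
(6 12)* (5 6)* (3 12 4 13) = [0, 1, 2, 12, 13, 6, 4, 7, 8, 9, 10, 11, 5, 3] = (3 12 5 6 4 13)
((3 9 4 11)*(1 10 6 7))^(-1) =((1 10 6 7)(3 9 4 11))^(-1) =(1 7 6 10)(3 11 4 9)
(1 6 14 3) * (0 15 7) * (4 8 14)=[15, 6, 2, 1, 8, 5, 4, 0, 14, 9, 10, 11, 12, 13, 3, 7]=(0 15 7)(1 6 4 8 14 3)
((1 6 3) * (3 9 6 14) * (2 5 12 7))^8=(1 3 14)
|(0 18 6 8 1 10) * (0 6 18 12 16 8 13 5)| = 9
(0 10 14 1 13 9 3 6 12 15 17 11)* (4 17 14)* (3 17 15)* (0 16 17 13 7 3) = (0 10 4 15 14 1 7 3 6 12)(9 13)(11 16 17) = [10, 7, 2, 6, 15, 5, 12, 3, 8, 13, 4, 16, 0, 9, 1, 14, 17, 11]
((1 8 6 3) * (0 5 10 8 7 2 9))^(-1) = (0 9 2 7 1 3 6 8 10 5)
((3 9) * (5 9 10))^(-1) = ((3 10 5 9))^(-1) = (3 9 5 10)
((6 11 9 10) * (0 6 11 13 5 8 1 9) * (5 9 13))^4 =((0 6 5 8 1 13 9 10 11))^4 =(0 1 11 8 10 5 9 6 13)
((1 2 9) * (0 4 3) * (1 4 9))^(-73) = ((0 9 4 3)(1 2))^(-73) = (0 3 4 9)(1 2)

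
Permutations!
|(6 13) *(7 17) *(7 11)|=6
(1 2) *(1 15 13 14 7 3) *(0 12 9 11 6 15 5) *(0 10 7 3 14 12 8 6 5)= (0 8 6 15 13 12 9 11 5 10 7 14 3 1 2)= [8, 2, 0, 1, 4, 10, 15, 14, 6, 11, 7, 5, 9, 12, 3, 13]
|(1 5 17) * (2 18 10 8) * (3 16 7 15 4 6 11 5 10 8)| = 33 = |(1 10 3 16 7 15 4 6 11 5 17)(2 18 8)|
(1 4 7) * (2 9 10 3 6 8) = [0, 4, 9, 6, 7, 5, 8, 1, 2, 10, 3] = (1 4 7)(2 9 10 3 6 8)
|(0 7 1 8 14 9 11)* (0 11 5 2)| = |(0 7 1 8 14 9 5 2)| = 8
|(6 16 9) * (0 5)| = |(0 5)(6 16 9)| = 6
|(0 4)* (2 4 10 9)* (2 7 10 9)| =|(0 9 7 10 2 4)| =6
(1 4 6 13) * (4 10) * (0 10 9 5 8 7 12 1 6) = (0 10 4)(1 9 5 8 7 12)(6 13) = [10, 9, 2, 3, 0, 8, 13, 12, 7, 5, 4, 11, 1, 6]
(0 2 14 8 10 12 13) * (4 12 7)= (0 2 14 8 10 7 4 12 13)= [2, 1, 14, 3, 12, 5, 6, 4, 10, 9, 7, 11, 13, 0, 8]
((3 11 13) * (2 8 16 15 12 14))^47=((2 8 16 15 12 14)(3 11 13))^47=(2 14 12 15 16 8)(3 13 11)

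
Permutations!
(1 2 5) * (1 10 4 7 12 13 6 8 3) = (1 2 5 10 4 7 12 13 6 8 3) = [0, 2, 5, 1, 7, 10, 8, 12, 3, 9, 4, 11, 13, 6]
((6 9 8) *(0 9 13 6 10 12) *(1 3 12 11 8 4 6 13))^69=(13)(0 12 3 1 6 4 9)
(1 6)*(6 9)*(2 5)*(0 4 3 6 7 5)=(0 4 3 6 1 9 7 5 2)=[4, 9, 0, 6, 3, 2, 1, 5, 8, 7]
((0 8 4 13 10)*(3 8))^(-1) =(0 10 13 4 8 3)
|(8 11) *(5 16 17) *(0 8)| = 3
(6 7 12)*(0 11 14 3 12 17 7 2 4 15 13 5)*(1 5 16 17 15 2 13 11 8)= (0 8 1 5)(2 4)(3 12 6 13 16 17 7 15 11 14)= [8, 5, 4, 12, 2, 0, 13, 15, 1, 9, 10, 14, 6, 16, 3, 11, 17, 7]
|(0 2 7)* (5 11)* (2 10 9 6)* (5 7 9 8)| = |(0 10 8 5 11 7)(2 9 6)| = 6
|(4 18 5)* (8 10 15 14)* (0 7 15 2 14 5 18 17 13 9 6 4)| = 20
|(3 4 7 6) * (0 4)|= 5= |(0 4 7 6 3)|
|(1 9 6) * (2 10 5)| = |(1 9 6)(2 10 5)| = 3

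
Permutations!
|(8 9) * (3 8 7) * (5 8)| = |(3 5 8 9 7)| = 5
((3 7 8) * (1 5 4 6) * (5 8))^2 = (1 3 5 6 8 7 4)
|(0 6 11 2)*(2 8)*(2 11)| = 6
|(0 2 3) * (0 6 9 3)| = 6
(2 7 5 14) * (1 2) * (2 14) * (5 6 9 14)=(1 5 2 7 6 9 14)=[0, 5, 7, 3, 4, 2, 9, 6, 8, 14, 10, 11, 12, 13, 1]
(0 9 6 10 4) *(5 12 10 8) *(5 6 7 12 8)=(0 9 7 12 10 4)(5 8 6)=[9, 1, 2, 3, 0, 8, 5, 12, 6, 7, 4, 11, 10]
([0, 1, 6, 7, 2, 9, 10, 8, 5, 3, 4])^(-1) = [0, 1, 4, 9, 10, 8, 2, 3, 7, 5, 6]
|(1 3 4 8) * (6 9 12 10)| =4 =|(1 3 4 8)(6 9 12 10)|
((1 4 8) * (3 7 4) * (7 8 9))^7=((1 3 8)(4 9 7))^7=(1 3 8)(4 9 7)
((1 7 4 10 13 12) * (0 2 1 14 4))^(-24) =((0 2 1 7)(4 10 13 12 14))^(-24) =(4 10 13 12 14)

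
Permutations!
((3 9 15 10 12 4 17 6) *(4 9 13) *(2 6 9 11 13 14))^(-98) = ((2 6 3 14)(4 17 9 15 10 12 11 13))^(-98) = (2 3)(4 11 10 9)(6 14)(12 15 17 13)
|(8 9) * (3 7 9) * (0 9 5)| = 6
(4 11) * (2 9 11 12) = [0, 1, 9, 3, 12, 5, 6, 7, 8, 11, 10, 4, 2] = (2 9 11 4 12)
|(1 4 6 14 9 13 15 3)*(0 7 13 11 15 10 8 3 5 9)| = 20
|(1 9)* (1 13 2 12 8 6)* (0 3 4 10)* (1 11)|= |(0 3 4 10)(1 9 13 2 12 8 6 11)|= 8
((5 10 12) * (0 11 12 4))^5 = ((0 11 12 5 10 4))^5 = (0 4 10 5 12 11)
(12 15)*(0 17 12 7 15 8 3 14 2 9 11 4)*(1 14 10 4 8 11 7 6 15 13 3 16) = (0 17 12 11 8 16 1 14 2 9 7 13 3 10 4)(6 15) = [17, 14, 9, 10, 0, 5, 15, 13, 16, 7, 4, 8, 11, 3, 2, 6, 1, 12]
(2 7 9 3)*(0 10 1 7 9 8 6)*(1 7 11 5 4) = (0 10 7 8 6)(1 11 5 4)(2 9 3) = [10, 11, 9, 2, 1, 4, 0, 8, 6, 3, 7, 5]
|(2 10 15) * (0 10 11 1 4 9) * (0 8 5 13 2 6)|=8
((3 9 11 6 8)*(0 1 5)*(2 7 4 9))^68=((0 1 5)(2 7 4 9 11 6 8 3))^68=(0 5 1)(2 11)(3 9)(4 8)(6 7)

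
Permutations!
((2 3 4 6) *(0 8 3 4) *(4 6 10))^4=((0 8 3)(2 6)(4 10))^4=(10)(0 8 3)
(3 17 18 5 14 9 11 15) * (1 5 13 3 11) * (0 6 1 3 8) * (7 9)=[6, 5, 2, 17, 4, 14, 1, 9, 0, 3, 10, 15, 12, 8, 7, 11, 16, 18, 13]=(0 6 1 5 14 7 9 3 17 18 13 8)(11 15)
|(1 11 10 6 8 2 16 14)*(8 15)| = |(1 11 10 6 15 8 2 16 14)| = 9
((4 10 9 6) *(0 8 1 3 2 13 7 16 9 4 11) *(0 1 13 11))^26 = (0 9 7 8 6 16 13)(1 2)(3 11)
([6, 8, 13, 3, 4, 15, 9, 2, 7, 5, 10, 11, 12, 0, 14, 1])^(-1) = (0 13 2 7 8 1 15 5 9 6)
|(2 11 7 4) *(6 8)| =|(2 11 7 4)(6 8)| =4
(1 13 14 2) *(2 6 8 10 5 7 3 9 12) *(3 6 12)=(1 13 14 12 2)(3 9)(5 7 6 8 10)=[0, 13, 1, 9, 4, 7, 8, 6, 10, 3, 5, 11, 2, 14, 12]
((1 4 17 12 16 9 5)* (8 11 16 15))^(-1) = ((1 4 17 12 15 8 11 16 9 5))^(-1) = (1 5 9 16 11 8 15 12 17 4)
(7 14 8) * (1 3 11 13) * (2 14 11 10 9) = [0, 3, 14, 10, 4, 5, 6, 11, 7, 2, 9, 13, 12, 1, 8] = (1 3 10 9 2 14 8 7 11 13)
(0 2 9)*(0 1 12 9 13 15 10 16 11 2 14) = (0 14)(1 12 9)(2 13 15 10 16 11) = [14, 12, 13, 3, 4, 5, 6, 7, 8, 1, 16, 2, 9, 15, 0, 10, 11]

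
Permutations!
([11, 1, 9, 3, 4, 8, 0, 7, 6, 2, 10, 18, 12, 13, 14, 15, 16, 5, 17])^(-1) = [6, 1, 9, 3, 4, 17, 8, 7, 5, 2, 10, 0, 12, 13, 14, 15, 16, 18, 11]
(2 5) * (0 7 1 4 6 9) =(0 7 1 4 6 9)(2 5) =[7, 4, 5, 3, 6, 2, 9, 1, 8, 0]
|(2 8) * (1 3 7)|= 6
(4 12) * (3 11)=(3 11)(4 12)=[0, 1, 2, 11, 12, 5, 6, 7, 8, 9, 10, 3, 4]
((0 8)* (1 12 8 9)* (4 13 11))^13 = (0 12 9 8 1)(4 13 11)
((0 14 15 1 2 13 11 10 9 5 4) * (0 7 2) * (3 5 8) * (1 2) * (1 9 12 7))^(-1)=(0 1 4 5 3 8 9 7 12 10 11 13 2 15 14)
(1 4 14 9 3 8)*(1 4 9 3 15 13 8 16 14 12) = (1 9 15 13 8 4 12)(3 16 14) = [0, 9, 2, 16, 12, 5, 6, 7, 4, 15, 10, 11, 1, 8, 3, 13, 14]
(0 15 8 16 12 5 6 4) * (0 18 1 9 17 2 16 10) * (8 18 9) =[15, 8, 16, 3, 9, 6, 4, 7, 10, 17, 0, 11, 5, 13, 14, 18, 12, 2, 1] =(0 15 18 1 8 10)(2 16 12 5 6 4 9 17)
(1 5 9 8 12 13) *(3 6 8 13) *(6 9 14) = (1 5 14 6 8 12 3 9 13) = [0, 5, 2, 9, 4, 14, 8, 7, 12, 13, 10, 11, 3, 1, 6]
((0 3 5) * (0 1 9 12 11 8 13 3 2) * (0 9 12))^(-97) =(0 9 2)(1 12 11 8 13 3 5)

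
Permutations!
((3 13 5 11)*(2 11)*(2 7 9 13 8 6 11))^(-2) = ((3 8 6 11)(5 7 9 13))^(-2) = (3 6)(5 9)(7 13)(8 11)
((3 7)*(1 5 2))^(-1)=(1 2 5)(3 7)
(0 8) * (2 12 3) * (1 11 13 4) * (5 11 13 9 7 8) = [5, 13, 12, 2, 1, 11, 6, 8, 0, 7, 10, 9, 3, 4] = (0 5 11 9 7 8)(1 13 4)(2 12 3)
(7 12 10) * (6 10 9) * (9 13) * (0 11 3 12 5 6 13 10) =(0 11 3 12 10 7 5 6)(9 13) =[11, 1, 2, 12, 4, 6, 0, 5, 8, 13, 7, 3, 10, 9]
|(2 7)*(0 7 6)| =|(0 7 2 6)| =4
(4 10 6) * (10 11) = (4 11 10 6) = [0, 1, 2, 3, 11, 5, 4, 7, 8, 9, 6, 10]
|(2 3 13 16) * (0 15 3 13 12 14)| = |(0 15 3 12 14)(2 13 16)| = 15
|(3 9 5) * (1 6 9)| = 5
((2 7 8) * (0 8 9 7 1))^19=(0 1 2 8)(7 9)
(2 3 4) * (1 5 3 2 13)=(1 5 3 4 13)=[0, 5, 2, 4, 13, 3, 6, 7, 8, 9, 10, 11, 12, 1]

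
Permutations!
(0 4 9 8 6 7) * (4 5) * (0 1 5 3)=(0 3)(1 5 4 9 8 6 7)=[3, 5, 2, 0, 9, 4, 7, 1, 6, 8]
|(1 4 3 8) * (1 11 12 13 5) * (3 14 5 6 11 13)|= 12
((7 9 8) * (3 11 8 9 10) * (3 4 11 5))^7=((3 5)(4 11 8 7 10))^7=(3 5)(4 8 10 11 7)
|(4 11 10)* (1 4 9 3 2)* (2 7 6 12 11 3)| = 10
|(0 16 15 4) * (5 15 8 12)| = 7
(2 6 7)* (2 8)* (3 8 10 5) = (2 6 7 10 5 3 8) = [0, 1, 6, 8, 4, 3, 7, 10, 2, 9, 5]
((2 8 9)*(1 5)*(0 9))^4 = (9)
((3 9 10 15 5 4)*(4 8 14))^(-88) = (15)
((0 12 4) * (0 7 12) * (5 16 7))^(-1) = (4 12 7 16 5)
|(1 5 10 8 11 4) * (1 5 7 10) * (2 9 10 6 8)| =|(1 7 6 8 11 4 5)(2 9 10)| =21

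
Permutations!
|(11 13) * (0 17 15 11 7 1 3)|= 8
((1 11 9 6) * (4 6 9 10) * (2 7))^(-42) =((1 11 10 4 6)(2 7))^(-42) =(1 4 11 6 10)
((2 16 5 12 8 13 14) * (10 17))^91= ((2 16 5 12 8 13 14)(10 17))^91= (10 17)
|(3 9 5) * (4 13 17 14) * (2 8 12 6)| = |(2 8 12 6)(3 9 5)(4 13 17 14)| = 12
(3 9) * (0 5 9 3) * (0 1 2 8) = (0 5 9 1 2 8) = [5, 2, 8, 3, 4, 9, 6, 7, 0, 1]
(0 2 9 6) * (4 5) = [2, 1, 9, 3, 5, 4, 0, 7, 8, 6] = (0 2 9 6)(4 5)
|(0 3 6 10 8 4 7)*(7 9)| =|(0 3 6 10 8 4 9 7)| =8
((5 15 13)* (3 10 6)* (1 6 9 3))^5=(1 6)(3 9 10)(5 13 15)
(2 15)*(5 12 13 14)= (2 15)(5 12 13 14)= [0, 1, 15, 3, 4, 12, 6, 7, 8, 9, 10, 11, 13, 14, 5, 2]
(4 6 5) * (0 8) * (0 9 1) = (0 8 9 1)(4 6 5) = [8, 0, 2, 3, 6, 4, 5, 7, 9, 1]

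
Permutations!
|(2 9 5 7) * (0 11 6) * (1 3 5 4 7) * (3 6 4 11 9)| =10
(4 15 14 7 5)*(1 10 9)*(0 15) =(0 15 14 7 5 4)(1 10 9) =[15, 10, 2, 3, 0, 4, 6, 5, 8, 1, 9, 11, 12, 13, 7, 14]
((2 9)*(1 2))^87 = (9)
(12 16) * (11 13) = (11 13)(12 16) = [0, 1, 2, 3, 4, 5, 6, 7, 8, 9, 10, 13, 16, 11, 14, 15, 12]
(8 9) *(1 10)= (1 10)(8 9)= [0, 10, 2, 3, 4, 5, 6, 7, 9, 8, 1]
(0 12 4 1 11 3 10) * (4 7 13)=(0 12 7 13 4 1 11 3 10)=[12, 11, 2, 10, 1, 5, 6, 13, 8, 9, 0, 3, 7, 4]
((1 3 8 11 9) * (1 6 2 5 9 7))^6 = ((1 3 8 11 7)(2 5 9 6))^6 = (1 3 8 11 7)(2 9)(5 6)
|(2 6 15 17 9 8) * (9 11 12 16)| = 9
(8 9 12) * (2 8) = (2 8 9 12) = [0, 1, 8, 3, 4, 5, 6, 7, 9, 12, 10, 11, 2]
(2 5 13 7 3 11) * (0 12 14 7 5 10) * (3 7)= (0 12 14 3 11 2 10)(5 13)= [12, 1, 10, 11, 4, 13, 6, 7, 8, 9, 0, 2, 14, 5, 3]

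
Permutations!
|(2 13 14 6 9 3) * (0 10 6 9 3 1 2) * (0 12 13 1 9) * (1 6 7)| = 10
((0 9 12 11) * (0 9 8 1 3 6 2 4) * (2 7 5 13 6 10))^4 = (13)(0 10 8 2 1 4 3)(9 12 11)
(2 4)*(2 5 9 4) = (4 5 9) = [0, 1, 2, 3, 5, 9, 6, 7, 8, 4]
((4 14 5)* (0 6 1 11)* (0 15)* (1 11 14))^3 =((0 6 11 15)(1 14 5 4))^3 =(0 15 11 6)(1 4 5 14)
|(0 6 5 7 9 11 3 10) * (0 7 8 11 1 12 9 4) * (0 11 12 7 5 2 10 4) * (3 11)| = |(0 6 2 10 5 8 12 9 1 7)(3 4)| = 10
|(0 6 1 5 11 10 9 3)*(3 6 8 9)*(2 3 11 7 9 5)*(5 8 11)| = 10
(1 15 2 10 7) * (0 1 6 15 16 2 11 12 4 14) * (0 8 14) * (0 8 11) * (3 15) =(0 1 16 2 10 7 6 3 15)(4 8 14 11 12) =[1, 16, 10, 15, 8, 5, 3, 6, 14, 9, 7, 12, 4, 13, 11, 0, 2]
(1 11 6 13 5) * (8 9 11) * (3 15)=(1 8 9 11 6 13 5)(3 15)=[0, 8, 2, 15, 4, 1, 13, 7, 9, 11, 10, 6, 12, 5, 14, 3]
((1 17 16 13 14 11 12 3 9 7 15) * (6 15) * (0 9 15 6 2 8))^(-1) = (0 8 2 7 9)(1 15 3 12 11 14 13 16 17)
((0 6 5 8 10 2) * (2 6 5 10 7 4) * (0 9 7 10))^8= (0 10 5 6 8)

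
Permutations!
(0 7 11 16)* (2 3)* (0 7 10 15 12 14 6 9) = (0 10 15 12 14 6 9)(2 3)(7 11 16) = [10, 1, 3, 2, 4, 5, 9, 11, 8, 0, 15, 16, 14, 13, 6, 12, 7]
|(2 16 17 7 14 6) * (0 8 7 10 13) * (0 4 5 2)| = 35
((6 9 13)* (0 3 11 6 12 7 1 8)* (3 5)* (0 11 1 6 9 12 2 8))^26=(0 3)(1 5)(2 8 11 9 13)(6 7 12)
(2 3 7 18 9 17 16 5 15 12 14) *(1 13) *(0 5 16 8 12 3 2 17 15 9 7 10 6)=(0 5 9 15 3 10 6)(1 13)(7 18)(8 12 14 17)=[5, 13, 2, 10, 4, 9, 0, 18, 12, 15, 6, 11, 14, 1, 17, 3, 16, 8, 7]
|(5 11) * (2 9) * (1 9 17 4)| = |(1 9 2 17 4)(5 11)| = 10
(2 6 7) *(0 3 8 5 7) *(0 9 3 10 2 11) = (0 10 2 6 9 3 8 5 7 11) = [10, 1, 6, 8, 4, 7, 9, 11, 5, 3, 2, 0]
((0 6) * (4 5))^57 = (0 6)(4 5)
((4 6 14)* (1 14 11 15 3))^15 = (1 14 4 6 11 15 3)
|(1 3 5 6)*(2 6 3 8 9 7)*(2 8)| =6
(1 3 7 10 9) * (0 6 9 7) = (0 6 9 1 3)(7 10) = [6, 3, 2, 0, 4, 5, 9, 10, 8, 1, 7]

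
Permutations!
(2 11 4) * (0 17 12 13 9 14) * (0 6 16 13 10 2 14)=(0 17 12 10 2 11 4 14 6 16 13 9)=[17, 1, 11, 3, 14, 5, 16, 7, 8, 0, 2, 4, 10, 9, 6, 15, 13, 12]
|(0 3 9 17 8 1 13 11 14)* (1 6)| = |(0 3 9 17 8 6 1 13 11 14)| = 10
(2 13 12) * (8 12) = (2 13 8 12) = [0, 1, 13, 3, 4, 5, 6, 7, 12, 9, 10, 11, 2, 8]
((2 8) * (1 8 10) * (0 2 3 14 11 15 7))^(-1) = (0 7 15 11 14 3 8 1 10 2)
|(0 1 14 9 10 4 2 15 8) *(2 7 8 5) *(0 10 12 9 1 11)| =|(0 11)(1 14)(2 15 5)(4 7 8 10)(9 12)| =12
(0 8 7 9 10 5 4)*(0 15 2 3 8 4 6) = [4, 1, 3, 8, 15, 6, 0, 9, 7, 10, 5, 11, 12, 13, 14, 2] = (0 4 15 2 3 8 7 9 10 5 6)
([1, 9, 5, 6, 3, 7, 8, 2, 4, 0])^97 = (0 1 9)(2 5 7)(3 6 8 4)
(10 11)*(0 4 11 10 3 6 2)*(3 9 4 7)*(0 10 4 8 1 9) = (0 7 3 6 2 10 4 11)(1 9 8) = [7, 9, 10, 6, 11, 5, 2, 3, 1, 8, 4, 0]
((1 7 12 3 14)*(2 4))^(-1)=((1 7 12 3 14)(2 4))^(-1)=(1 14 3 12 7)(2 4)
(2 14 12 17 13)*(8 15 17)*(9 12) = (2 14 9 12 8 15 17 13) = [0, 1, 14, 3, 4, 5, 6, 7, 15, 12, 10, 11, 8, 2, 9, 17, 16, 13]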